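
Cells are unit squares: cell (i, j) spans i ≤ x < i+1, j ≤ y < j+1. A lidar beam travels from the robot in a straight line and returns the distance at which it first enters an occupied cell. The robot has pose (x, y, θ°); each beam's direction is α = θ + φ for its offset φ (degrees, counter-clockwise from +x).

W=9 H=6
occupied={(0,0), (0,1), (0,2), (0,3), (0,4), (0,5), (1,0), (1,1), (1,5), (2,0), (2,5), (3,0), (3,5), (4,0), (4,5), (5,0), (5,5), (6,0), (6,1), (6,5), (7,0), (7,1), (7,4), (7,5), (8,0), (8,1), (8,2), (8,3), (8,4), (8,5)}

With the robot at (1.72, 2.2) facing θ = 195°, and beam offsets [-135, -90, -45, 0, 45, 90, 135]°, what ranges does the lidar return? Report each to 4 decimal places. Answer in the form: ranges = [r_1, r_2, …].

ranges = [3.2332, 2.7819, 0.8314, 0.7454, 0.2309, 0.2071, 2.4000]

beam 1: φ=-135°, α=60°
  cosα=0.5000 sinα=0.8660 | (1,2) | tMaxX 0.5600 tMaxY 0.9238 | tΔX 2.0000 tΔY 1.1547
    t=0.5600 [x] (2,2)
    t=0.9238 [y] (2,3)
    t=2.0785 [y] (2,4)
    t=2.5600 [x] (3,4)
    t=3.2332 [y] (3,5) — stop
  → r_1 = 3.2332
beam 2: φ=-90°, α=105°
  cosα=-0.2588 sinα=0.9659 | (1,2) | tMaxX 2.7819 tMaxY 0.8282 | tΔX 3.8637 tΔY 1.0353
    t=0.8282 [y] (1,3)
    t=1.8635 [y] (1,4)
    t=2.7819 [x] (0,4) — stop
  → r_2 = 2.7819
beam 3: φ=-45°, α=150°
  cosα=-0.8660 sinα=0.5000 | (1,2) | tMaxX 0.8314 tMaxY 1.6000 | tΔX 1.1547 tΔY 2.0000
    t=0.8314 [x] (0,2) — stop
  → r_3 = 0.8314
beam 4: φ=0°, α=195°
  cosα=-0.9659 sinα=-0.2588 | (1,2) | tMaxX 0.7454 tMaxY 0.7727 | tΔX 1.0353 tΔY 3.8637
    t=0.7454 [x] (0,2) — stop
  → r_4 = 0.7454
beam 5: φ=45°, α=240°
  cosα=-0.5000 sinα=-0.8660 | (1,2) | tMaxX 1.4400 tMaxY 0.2309 | tΔX 2.0000 tΔY 1.1547
    t=0.2309 [y] (1,1) — stop
  → r_5 = 0.2309
beam 6: φ=90°, α=285°
  cosα=0.2588 sinα=-0.9659 | (1,2) | tMaxX 1.0818 tMaxY 0.2071 | tΔX 3.8637 tΔY 1.0353
    t=0.2071 [y] (1,1) — stop
  → r_6 = 0.2071
beam 7: φ=135°, α=330°
  cosα=0.8660 sinα=-0.5000 | (1,2) | tMaxX 0.3233 tMaxY 0.4000 | tΔX 1.1547 tΔY 2.0000
    t=0.3233 [x] (2,2)
    t=0.4000 [y] (2,1)
    t=1.4780 [x] (3,1)
    t=2.4000 [y] (3,0) — stop
  → r_7 = 2.4000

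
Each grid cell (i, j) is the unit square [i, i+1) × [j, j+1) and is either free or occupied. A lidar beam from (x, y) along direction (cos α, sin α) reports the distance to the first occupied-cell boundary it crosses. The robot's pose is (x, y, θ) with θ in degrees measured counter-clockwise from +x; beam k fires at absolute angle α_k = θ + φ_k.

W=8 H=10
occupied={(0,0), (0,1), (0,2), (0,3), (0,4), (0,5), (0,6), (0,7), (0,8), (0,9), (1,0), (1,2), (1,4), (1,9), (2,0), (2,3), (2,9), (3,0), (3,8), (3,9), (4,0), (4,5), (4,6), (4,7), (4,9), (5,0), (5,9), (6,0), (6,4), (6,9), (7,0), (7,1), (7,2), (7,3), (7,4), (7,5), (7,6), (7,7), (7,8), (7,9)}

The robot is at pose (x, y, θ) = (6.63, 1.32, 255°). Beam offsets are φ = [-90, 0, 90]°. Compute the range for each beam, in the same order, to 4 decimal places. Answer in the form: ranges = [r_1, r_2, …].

beam 1: φ=-90°, α=165°
  direction (-0.9659, 0.2588); cell (6,1); t to first gridline: x 0.6522, y 2.6273 (then +1.0353 / +3.8637)
    (5,1) via x @ 0.6522
    (4,1) via x @ 1.6875
    (4,2) via y @ 2.6273
    (3,2) via x @ 2.7228
    (2,2) via x @ 3.7581
    (1,2) via x @ 4.7933  # hit
  → r_1 = 4.7933
beam 2: φ=0°, α=255°
  direction (-0.2588, -0.9659); cell (6,1); t to first gridline: x 2.4341, y 0.3313 (then +3.8637 / +1.0353)
    (6,0) via y @ 0.3313  # hit
  → r_2 = 0.3313
beam 3: φ=90°, α=345°
  direction (0.9659, -0.2588); cell (6,1); t to first gridline: x 0.3831, y 1.2364 (then +1.0353 / +3.8637)
    (7,1) via x @ 0.3831  # hit
  → r_3 = 0.3831

ranges = [4.7933, 0.3313, 0.3831]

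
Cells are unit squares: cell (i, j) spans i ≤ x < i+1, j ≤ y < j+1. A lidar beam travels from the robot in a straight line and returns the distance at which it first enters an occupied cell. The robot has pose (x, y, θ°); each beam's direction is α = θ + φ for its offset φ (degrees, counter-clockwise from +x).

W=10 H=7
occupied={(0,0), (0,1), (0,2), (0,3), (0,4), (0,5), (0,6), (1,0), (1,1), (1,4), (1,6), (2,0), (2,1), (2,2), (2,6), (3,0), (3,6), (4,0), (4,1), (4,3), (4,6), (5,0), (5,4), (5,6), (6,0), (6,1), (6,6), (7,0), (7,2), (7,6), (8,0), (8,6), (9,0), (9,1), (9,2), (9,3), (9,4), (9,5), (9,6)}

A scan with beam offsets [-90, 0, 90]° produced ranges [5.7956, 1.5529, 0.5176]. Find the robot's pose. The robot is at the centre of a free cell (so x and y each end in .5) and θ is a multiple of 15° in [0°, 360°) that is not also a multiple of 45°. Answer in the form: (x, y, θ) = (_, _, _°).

(x, y, θ) = (2.5, 4.5, 105°)

Candidates: 31 free-cell centres × 16 headings = 496 poses. Raycast each; keep the one whose scan matches to 4 dp.
  (4.5, 2.5, 60°): beam 1 = 1.7321 ≠ 5.7956 ✗
  (4.5, 4.5, 105°): beam 1 = 0.5176 ≠ 5.7956 ✗
  (3.5, 1.5, 210°): beam 1 = 1.0000 ≠ 5.7956 ✗
  (4.5, 4.5, 15°): beam 1 = 0.5176 ≠ 5.7956 ✗
  (7.5, 1.5, 75°): beam 1 = 1.5529 ≠ 5.7956 ✗
  …
  (2.5, 4.5, 105°): r_1=5.7956, r_2=1.5529, r_3=0.5176 — all match ✓
Only this pose fits every beam.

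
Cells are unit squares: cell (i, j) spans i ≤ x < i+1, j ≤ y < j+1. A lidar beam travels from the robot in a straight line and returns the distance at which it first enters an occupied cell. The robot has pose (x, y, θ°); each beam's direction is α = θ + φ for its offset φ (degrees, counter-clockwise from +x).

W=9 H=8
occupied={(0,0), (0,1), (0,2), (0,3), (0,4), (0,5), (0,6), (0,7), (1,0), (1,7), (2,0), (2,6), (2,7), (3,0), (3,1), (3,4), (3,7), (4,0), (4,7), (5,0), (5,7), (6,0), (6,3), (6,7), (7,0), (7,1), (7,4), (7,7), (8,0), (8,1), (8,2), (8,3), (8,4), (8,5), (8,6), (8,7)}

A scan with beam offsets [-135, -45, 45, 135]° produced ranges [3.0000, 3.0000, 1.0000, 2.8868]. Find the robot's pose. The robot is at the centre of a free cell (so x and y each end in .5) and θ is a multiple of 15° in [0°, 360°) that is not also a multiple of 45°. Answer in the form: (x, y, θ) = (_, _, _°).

(x, y, θ) = (5.5, 4.5, 285°)

The pose lattice has 36·16 = 576 candidates. Test each by forward raycasting.
  (5.5, 1.5, 105°): beam 1 = 1.0000 ≠ 3.0000 ✗
  (1.5, 1.5, 195°): beam 2 = 0.5774 ≠ 3.0000 ✗
  (5.5, 6.5, 285°): beam 1 = 1.0000 ≠ 3.0000 ✗
  (3.5, 6.5, 30°): beam 1 = 1.5529 ≠ 3.0000 ✗
  (1.5, 3.5, 150°): beam 1 = 1.9319 ≠ 3.0000 ✗
  …
  (5.5, 4.5, 285°): r_1=3.0000, r_2=3.0000, r_3=1.0000, r_4=2.8868 — all match ✓
Only this pose fits every beam.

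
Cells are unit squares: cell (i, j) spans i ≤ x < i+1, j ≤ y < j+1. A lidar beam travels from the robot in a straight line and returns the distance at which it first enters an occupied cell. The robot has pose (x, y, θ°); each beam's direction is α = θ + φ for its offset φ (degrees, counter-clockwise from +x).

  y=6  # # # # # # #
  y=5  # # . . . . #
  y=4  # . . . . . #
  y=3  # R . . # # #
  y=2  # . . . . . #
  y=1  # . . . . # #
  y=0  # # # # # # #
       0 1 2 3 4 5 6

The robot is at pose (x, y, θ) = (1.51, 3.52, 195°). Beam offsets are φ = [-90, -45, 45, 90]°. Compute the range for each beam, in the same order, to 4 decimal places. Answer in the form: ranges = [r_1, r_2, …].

beam 1: φ=-90°, α=105°
  d=(-0.2588,0.9659)  start (1,3)  tX=1.9705 tY=0.4969  stride 1/|dx|=3.8637 1/|dy|=1.0353
    cross y-line → (1,4), t=0.4969
    cross y-line → (1,5), t=1.5322 (wall)
  → r_1 = 1.5322
beam 2: φ=-45°, α=150°
  d=(-0.8660,0.5000)  start (1,3)  tX=0.5889 tY=0.9600  stride 1/|dx|=1.1547 1/|dy|=2.0000
    cross x-line → (0,3), t=0.5889 (wall)
  → r_2 = 0.5889
beam 3: φ=45°, α=240°
  d=(-0.5000,-0.8660)  start (1,3)  tX=1.0200 tY=0.6004  stride 1/|dx|=2.0000 1/|dy|=1.1547
    cross y-line → (1,2), t=0.6004
    cross x-line → (0,2), t=1.0200 (wall)
  → r_3 = 1.0200
beam 4: φ=90°, α=285°
  d=(0.2588,-0.9659)  start (1,3)  tX=1.8932 tY=0.5383  stride 1/|dx|=3.8637 1/|dy|=1.0353
    cross y-line → (1,2), t=0.5383
    cross y-line → (1,1), t=1.5736
    cross x-line → (2,1), t=1.8932
    cross y-line → (2,0), t=2.6089 (wall)
  → r_4 = 2.6089

ranges = [1.5322, 0.5889, 1.0200, 2.6089]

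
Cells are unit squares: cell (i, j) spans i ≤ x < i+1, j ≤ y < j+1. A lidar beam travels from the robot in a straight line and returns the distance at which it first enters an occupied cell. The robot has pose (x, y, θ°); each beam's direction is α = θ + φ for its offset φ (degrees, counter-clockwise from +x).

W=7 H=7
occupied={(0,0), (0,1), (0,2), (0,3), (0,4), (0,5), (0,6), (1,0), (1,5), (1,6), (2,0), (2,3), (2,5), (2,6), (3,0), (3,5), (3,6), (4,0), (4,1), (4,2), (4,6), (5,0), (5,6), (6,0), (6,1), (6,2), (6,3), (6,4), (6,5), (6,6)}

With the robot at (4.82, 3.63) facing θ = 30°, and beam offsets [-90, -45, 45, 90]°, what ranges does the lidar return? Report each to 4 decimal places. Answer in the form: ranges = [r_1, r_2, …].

ranges = [2.3600, 1.2216, 2.4536, 1.6400]

beam 1: φ=-90°, α=300°
  direction (0.5000, -0.8660); cell (4,3); t to first gridline: x 0.3600, y 0.7275 (then +2.0000 / +1.1547)
    (5,3) via x @ 0.3600
    (5,2) via y @ 0.7275
    (5,1) via y @ 1.8822
    (6,1) via x @ 2.3600  # hit
  → r_1 = 2.3600
beam 2: φ=-45°, α=345°
  direction (0.9659, -0.2588); cell (4,3); t to first gridline: x 0.1863, y 2.4341 (then +1.0353 / +3.8637)
    (5,3) via x @ 0.1863
    (6,3) via x @ 1.2216  # hit
  → r_2 = 1.2216
beam 3: φ=45°, α=75°
  direction (0.2588, 0.9659); cell (4,3); t to first gridline: x 0.6955, y 0.3831 (then +3.8637 / +1.0353)
    (4,4) via y @ 0.3831
    (5,4) via x @ 0.6955
    (5,5) via y @ 1.4183
    (5,6) via y @ 2.4536  # hit
  → r_3 = 2.4536
beam 4: φ=90°, α=120°
  direction (-0.5000, 0.8660); cell (4,3); t to first gridline: x 1.6400, y 0.4272 (then +2.0000 / +1.1547)
    (4,4) via y @ 0.4272
    (4,5) via y @ 1.5819
    (3,5) via x @ 1.6400  # hit
  → r_4 = 1.6400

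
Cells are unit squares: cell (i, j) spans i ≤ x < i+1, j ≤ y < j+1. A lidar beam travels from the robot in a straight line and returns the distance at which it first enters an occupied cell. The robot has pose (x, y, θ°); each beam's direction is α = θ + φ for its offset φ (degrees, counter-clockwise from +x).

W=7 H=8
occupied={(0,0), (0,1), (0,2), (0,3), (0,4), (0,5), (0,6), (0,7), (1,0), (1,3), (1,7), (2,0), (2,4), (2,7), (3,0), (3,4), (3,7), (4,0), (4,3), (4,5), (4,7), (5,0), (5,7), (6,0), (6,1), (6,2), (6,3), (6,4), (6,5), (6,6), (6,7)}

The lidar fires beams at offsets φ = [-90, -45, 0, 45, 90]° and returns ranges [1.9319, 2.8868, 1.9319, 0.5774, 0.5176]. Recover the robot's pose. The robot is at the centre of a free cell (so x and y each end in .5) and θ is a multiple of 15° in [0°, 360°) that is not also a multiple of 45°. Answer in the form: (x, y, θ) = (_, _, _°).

(x, y, θ) = (1.5, 6.5, 15°)

Enumerate (i+0.5, j+0.5, θ) over the 25 free cells and 16 admissible headings. For each, cast all 5 beams and compare to the given ranges.
  (5.5, 2.5, 210°): beam 1 = 1.0000 ≠ 1.9319 ✗
  (1.5, 2.5, 60°): beam 1 = 3.0000 ≠ 1.9319 ✗
  (4.5, 4.5, 15°): beam 1 = 0.5176 ≠ 1.9319 ✗
  (2.5, 6.5, 150°): beam 1 = 0.5774 ≠ 1.9319 ✗
  …
  (1.5, 6.5, 15°): r_1=1.9319, r_2=2.8868, r_3=1.9319, r_4=0.5774, r_5=0.5176 — all match ✓
Only this pose fits every beam.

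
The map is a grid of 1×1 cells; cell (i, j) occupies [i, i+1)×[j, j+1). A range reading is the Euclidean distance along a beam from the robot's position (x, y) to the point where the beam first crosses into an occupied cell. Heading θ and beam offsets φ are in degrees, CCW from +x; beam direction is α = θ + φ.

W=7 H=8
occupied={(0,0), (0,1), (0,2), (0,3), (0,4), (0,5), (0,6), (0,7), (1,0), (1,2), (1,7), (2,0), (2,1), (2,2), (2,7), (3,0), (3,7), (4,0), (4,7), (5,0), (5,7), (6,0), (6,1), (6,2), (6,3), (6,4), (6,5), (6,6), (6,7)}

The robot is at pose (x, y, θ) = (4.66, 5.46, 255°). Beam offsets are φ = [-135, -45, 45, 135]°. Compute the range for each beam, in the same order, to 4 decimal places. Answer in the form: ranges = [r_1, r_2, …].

ranges = [1.7782, 4.2262, 2.6800, 1.5473]

beam 1: φ=-135°, α=120°
  d=(-0.5000,0.8660)  start (4,5)  tX=1.3200 tY=0.6235  stride 1/|dx|=2.0000 1/|dy|=1.1547
    cross y-line → (4,6), t=0.6235
    cross x-line → (3,6), t=1.3200
    cross y-line → (3,7), t=1.7782 (wall)
  → r_1 = 1.7782
beam 2: φ=-45°, α=210°
  d=(-0.8660,-0.5000)  start (4,5)  tX=0.7621 tY=0.9200  stride 1/|dx|=1.1547 1/|dy|=2.0000
    cross x-line → (3,5), t=0.7621
    cross y-line → (3,4), t=0.9200
    cross x-line → (2,4), t=1.9168
    cross y-line → (2,3), t=2.9200
    cross x-line → (1,3), t=3.0715
    cross x-line → (0,3), t=4.2262 (wall)
  → r_2 = 4.2262
beam 3: φ=45°, α=300°
  d=(0.5000,-0.8660)  start (4,5)  tX=0.6800 tY=0.5312  stride 1/|dx|=2.0000 1/|dy|=1.1547
    cross y-line → (4,4), t=0.5312
    cross x-line → (5,4), t=0.6800
    cross y-line → (5,3), t=1.6859
    cross x-line → (6,3), t=2.6800 (wall)
  → r_3 = 2.6800
beam 4: φ=135°, α=30°
  d=(0.8660,0.5000)  start (4,5)  tX=0.3926 tY=1.0800  stride 1/|dx|=1.1547 1/|dy|=2.0000
    cross x-line → (5,5), t=0.3926
    cross y-line → (5,6), t=1.0800
    cross x-line → (6,6), t=1.5473 (wall)
  → r_4 = 1.5473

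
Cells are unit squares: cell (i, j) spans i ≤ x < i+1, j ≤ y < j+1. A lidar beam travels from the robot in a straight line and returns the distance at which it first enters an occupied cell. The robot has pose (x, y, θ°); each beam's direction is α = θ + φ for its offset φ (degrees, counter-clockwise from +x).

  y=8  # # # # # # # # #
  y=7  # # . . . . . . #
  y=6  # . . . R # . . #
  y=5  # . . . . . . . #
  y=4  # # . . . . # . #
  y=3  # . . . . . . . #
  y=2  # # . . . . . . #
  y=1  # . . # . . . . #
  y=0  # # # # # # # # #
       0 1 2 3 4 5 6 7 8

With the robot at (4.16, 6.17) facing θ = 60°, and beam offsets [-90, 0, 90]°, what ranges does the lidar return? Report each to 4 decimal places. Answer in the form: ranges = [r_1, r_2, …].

ranges = [2.3400, 2.1131, 2.4942]

beam 1: φ=-90°, α=330°
  dir = (cos 330°, sin 330°) = (0.8660, -0.5000); from cell (4,6)
  next x-line at t=0.9699, next y-line at t=0.3400; Δt_x=1.1547, Δt_y=2.0000
    y: enter (4,5) at t=0.3400
    x: enter (5,5) at t=0.9699
    x: enter (6,5) at t=2.1246
    y: enter (6,4) at t=2.3400 ← occupied
  → r_1 = 2.3400
beam 2: φ=0°, α=60°
  dir = (cos 60°, sin 60°) = (0.5000, 0.8660); from cell (4,6)
  next x-line at t=1.6800, next y-line at t=0.9584; Δt_x=2.0000, Δt_y=1.1547
    y: enter (4,7) at t=0.9584
    x: enter (5,7) at t=1.6800
    y: enter (5,8) at t=2.1131 ← occupied
  → r_2 = 2.1131
beam 3: φ=90°, α=150°
  dir = (cos 150°, sin 150°) = (-0.8660, 0.5000); from cell (4,6)
  next x-line at t=0.1848, next y-line at t=1.6600; Δt_x=1.1547, Δt_y=2.0000
    x: enter (3,6) at t=0.1848
    x: enter (2,6) at t=1.3395
    y: enter (2,7) at t=1.6600
    x: enter (1,7) at t=2.4942 ← occupied
  → r_3 = 2.4942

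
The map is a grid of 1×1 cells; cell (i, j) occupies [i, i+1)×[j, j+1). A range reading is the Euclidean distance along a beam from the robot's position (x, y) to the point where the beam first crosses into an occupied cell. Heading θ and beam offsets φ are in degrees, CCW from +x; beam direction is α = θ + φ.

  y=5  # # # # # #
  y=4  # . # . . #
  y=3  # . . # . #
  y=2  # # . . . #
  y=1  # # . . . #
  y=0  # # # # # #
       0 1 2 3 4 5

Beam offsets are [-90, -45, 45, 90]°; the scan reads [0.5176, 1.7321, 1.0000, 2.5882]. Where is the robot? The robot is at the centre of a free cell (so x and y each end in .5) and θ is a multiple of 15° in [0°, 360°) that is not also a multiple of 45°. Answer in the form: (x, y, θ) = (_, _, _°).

(x, y, θ) = (2.5, 3.5, 195°)

The pose lattice has 12·16 = 192 candidates. Test each by forward raycasting.
  (3.5, 4.5, 210°): beam 1 = 0.5774 ≠ 0.5176 ✗
  (1.5, 3.5, 105°): beam 1 = 1.5529 ≠ 0.5176 ✗
  (4.5, 2.5, 150°): beam 1 = 1.0000 ≠ 0.5176 ✗
  …
  (2.5, 3.5, 195°): r_1=0.5176, r_2=1.7321, r_3=1.0000, r_4=2.5882 — all match ✓
Only this pose fits every beam.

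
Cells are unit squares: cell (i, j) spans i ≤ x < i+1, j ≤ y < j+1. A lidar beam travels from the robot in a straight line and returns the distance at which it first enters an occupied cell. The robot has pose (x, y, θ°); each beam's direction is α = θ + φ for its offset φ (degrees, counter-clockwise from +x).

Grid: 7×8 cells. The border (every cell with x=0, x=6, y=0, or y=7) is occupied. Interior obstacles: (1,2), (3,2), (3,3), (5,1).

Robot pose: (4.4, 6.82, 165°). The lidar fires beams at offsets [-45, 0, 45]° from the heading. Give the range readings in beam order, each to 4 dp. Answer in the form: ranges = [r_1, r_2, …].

beam 1: φ=-45°, α=120°
  cosα=-0.5000 sinα=0.8660 | (4,6) | tMaxX 0.8000 tMaxY 0.2078 | tΔX 2.0000 tΔY 1.1547
    t=0.2078 [y] (4,7) — stop
  → r_1 = 0.2078
beam 2: φ=0°, α=165°
  cosα=-0.9659 sinα=0.2588 | (4,6) | tMaxX 0.4141 tMaxY 0.6955 | tΔX 1.0353 tΔY 3.8637
    t=0.4141 [x] (3,6)
    t=0.6955 [y] (3,7) — stop
  → r_2 = 0.6955
beam 3: φ=45°, α=210°
  cosα=-0.8660 sinα=-0.5000 | (4,6) | tMaxX 0.4619 tMaxY 1.6400 | tΔX 1.1547 tΔY 2.0000
    t=0.4619 [x] (3,6)
    t=1.6166 [x] (2,6)
    t=1.6400 [y] (2,5)
    t=2.7713 [x] (1,5)
    t=3.6400 [y] (1,4)
    t=3.9260 [x] (0,4) — stop
  → r_3 = 3.9260

ranges = [0.2078, 0.6955, 3.9260]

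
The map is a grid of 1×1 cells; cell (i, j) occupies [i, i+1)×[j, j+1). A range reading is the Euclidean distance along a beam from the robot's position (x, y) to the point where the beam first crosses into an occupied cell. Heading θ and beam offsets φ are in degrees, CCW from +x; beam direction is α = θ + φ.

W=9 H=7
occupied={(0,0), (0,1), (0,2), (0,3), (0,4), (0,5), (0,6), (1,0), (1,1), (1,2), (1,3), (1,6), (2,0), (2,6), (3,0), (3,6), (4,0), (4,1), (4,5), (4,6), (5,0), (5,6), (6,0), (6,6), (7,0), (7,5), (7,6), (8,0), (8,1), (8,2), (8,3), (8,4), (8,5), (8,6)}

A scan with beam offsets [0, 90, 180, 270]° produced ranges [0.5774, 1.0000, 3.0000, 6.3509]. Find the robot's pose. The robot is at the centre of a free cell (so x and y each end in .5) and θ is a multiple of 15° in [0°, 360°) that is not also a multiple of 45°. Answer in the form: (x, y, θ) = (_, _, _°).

(x, y, θ) = (6.5, 1.5, 240°)

The pose lattice has 29·16 = 464 candidates. Test each by forward raycasting.
  (3.5, 3.5, 255°): beam 1 = 2.5882 ≠ 0.5774 ✗
  (2.5, 4.5, 60°): beam 1 = 1.7321 ≠ 0.5774 ✗
  (7.5, 1.5, 345°): beam 1 = 0.5176 ≠ 0.5774 ✗
  (4.5, 3.5, 150°): beam 1 = 4.0415 ≠ 0.5774 ✗
  (2.5, 3.5, 285°): beam 1 = 2.5882 ≠ 0.5774 ✗
  …
  (6.5, 1.5, 240°): r_1=0.5774, r_2=1.0000, r_3=3.0000, r_4=6.3509 — all match ✓
Unique over the lattice → pose = (6.5, 1.5, 240°).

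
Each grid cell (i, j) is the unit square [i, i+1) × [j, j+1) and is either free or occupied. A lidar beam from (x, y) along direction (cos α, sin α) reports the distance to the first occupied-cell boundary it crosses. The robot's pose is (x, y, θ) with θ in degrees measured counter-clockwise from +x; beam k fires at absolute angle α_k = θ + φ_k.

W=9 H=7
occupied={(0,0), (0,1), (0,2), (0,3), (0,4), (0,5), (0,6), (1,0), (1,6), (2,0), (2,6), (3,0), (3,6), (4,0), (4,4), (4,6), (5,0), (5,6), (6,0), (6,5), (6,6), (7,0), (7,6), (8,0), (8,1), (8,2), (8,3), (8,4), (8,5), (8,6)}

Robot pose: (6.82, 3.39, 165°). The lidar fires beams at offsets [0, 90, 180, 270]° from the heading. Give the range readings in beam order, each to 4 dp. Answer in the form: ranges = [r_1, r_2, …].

beam 1: φ=0°, α=165°
  dir = (cos 165°, sin 165°) = (-0.9659, 0.2588); from cell (6,3)
  next x-line at t=0.8489, next y-line at t=2.3569; Δt_x=1.0353, Δt_y=3.8637
    x: enter (5,3) at t=0.8489
    x: enter (4,3) at t=1.8842
    y: enter (4,4) at t=2.3569 ← occupied
  → r_1 = 2.3569
beam 2: φ=90°, α=255°
  dir = (cos 255°, sin 255°) = (-0.2588, -0.9659); from cell (6,3)
  next x-line at t=3.1682, next y-line at t=0.4038; Δt_x=3.8637, Δt_y=1.0353
    y: enter (6,2) at t=0.4038
    y: enter (6,1) at t=1.4390
    y: enter (6,0) at t=2.4743 ← occupied
  → r_2 = 2.4743
beam 3: φ=180°, α=345°
  dir = (cos 345°, sin 345°) = (0.9659, -0.2588); from cell (6,3)
  next x-line at t=0.1863, next y-line at t=1.5068; Δt_x=1.0353, Δt_y=3.8637
    x: enter (7,3) at t=0.1863
    x: enter (8,3) at t=1.2216 ← occupied
  → r_3 = 1.2216
beam 4: φ=270°, α=75°
  dir = (cos 75°, sin 75°) = (0.2588, 0.9659); from cell (6,3)
  next x-line at t=0.6955, next y-line at t=0.6315; Δt_x=3.8637, Δt_y=1.0353
    y: enter (6,4) at t=0.6315
    x: enter (7,4) at t=0.6955
    y: enter (7,5) at t=1.6668
    y: enter (7,6) at t=2.7021 ← occupied
  → r_4 = 2.7021

ranges = [2.3569, 2.4743, 1.2216, 2.7021]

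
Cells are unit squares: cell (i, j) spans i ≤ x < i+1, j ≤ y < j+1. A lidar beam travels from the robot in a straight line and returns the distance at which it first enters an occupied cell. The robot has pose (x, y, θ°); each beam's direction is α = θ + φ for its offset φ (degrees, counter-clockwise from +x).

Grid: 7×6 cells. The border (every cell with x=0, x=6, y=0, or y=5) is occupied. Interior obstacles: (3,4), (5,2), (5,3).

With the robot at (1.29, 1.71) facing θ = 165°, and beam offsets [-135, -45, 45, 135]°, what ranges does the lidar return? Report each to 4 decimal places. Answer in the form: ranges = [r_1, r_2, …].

ranges = [4.2839, 0.5800, 0.3349, 0.8198]

beam 1: φ=-135°, α=30°
  d=(0.8660,0.5000)  start (1,1)  tX=0.8198 tY=0.5800  stride 1/|dx|=1.1547 1/|dy|=2.0000
    cross y-line → (1,2), t=0.5800
    cross x-line → (2,2), t=0.8198
    cross x-line → (3,2), t=1.9745
    cross y-line → (3,3), t=2.5800
    cross x-line → (4,3), t=3.1292
    cross x-line → (5,3), t=4.2839 (wall)
  → r_1 = 4.2839
beam 2: φ=-45°, α=120°
  d=(-0.5000,0.8660)  start (1,1)  tX=0.5800 tY=0.3349  stride 1/|dx|=2.0000 1/|dy|=1.1547
    cross y-line → (1,2), t=0.3349
    cross x-line → (0,2), t=0.5800 (wall)
  → r_2 = 0.5800
beam 3: φ=45°, α=210°
  d=(-0.8660,-0.5000)  start (1,1)  tX=0.3349 tY=1.4200  stride 1/|dx|=1.1547 1/|dy|=2.0000
    cross x-line → (0,1), t=0.3349 (wall)
  → r_3 = 0.3349
beam 4: φ=135°, α=300°
  d=(0.5000,-0.8660)  start (1,1)  tX=1.4200 tY=0.8198  stride 1/|dx|=2.0000 1/|dy|=1.1547
    cross y-line → (1,0), t=0.8198 (wall)
  → r_4 = 0.8198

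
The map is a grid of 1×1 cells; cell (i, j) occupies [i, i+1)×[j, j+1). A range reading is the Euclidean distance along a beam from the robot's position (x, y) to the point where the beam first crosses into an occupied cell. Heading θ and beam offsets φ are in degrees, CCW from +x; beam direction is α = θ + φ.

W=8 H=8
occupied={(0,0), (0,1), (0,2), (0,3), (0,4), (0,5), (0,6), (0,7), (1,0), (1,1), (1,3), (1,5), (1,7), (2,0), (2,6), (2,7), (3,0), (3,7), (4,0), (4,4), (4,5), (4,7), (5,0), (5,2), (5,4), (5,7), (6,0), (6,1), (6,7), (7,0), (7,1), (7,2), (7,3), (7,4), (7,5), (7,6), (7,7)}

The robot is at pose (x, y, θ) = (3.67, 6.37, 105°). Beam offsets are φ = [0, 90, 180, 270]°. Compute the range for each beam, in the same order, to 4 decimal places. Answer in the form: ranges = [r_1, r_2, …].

beam 1: φ=0°, α=105°
  d=(-0.2588,0.9659)  start (3,6)  tX=2.5887 tY=0.6522  stride 1/|dx|=3.8637 1/|dy|=1.0353
    cross y-line → (3,7), t=0.6522 (wall)
  → r_1 = 0.6522
beam 2: φ=90°, α=195°
  d=(-0.9659,-0.2588)  start (3,6)  tX=0.6936 tY=1.4296  stride 1/|dx|=1.0353 1/|dy|=3.8637
    cross x-line → (2,6), t=0.6936 (wall)
  → r_2 = 0.6936
beam 3: φ=180°, α=285°
  d=(0.2588,-0.9659)  start (3,6)  tX=1.2750 tY=0.3831  stride 1/|dx|=3.8637 1/|dy|=1.0353
    cross y-line → (3,5), t=0.3831
    cross x-line → (4,5), t=1.2750 (wall)
  → r_3 = 1.2750
beam 4: φ=270°, α=15°
  d=(0.9659,0.2588)  start (3,6)  tX=0.3416 tY=2.4341  stride 1/|dx|=1.0353 1/|dy|=3.8637
    cross x-line → (4,6), t=0.3416
    cross x-line → (5,6), t=1.3769
    cross x-line → (6,6), t=2.4122
    cross y-line → (6,7), t=2.4341 (wall)
  → r_4 = 2.4341

ranges = [0.6522, 0.6936, 1.2750, 2.4341]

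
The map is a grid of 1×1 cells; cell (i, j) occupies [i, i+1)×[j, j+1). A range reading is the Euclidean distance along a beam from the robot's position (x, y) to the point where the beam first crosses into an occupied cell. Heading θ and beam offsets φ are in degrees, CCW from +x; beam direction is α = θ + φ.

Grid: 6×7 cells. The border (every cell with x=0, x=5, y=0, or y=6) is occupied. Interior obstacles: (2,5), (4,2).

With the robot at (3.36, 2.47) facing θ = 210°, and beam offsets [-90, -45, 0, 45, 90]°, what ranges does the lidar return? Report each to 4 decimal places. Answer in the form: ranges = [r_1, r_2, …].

ranges = [4.0761, 2.4433, 2.7251, 1.5219, 1.6974]

beam 1: φ=-90°, α=120°
  dir = (cos 120°, sin 120°) = (-0.5000, 0.8660); from cell (3,2)
  next x-line at t=0.7200, next y-line at t=0.6120; Δt_x=2.0000, Δt_y=1.1547
    y: enter (3,3) at t=0.6120
    x: enter (2,3) at t=0.7200
    y: enter (2,4) at t=1.7667
    x: enter (1,4) at t=2.7200
    y: enter (1,5) at t=2.9214
    y: enter (1,6) at t=4.0761 ← occupied
  → r_1 = 4.0761
beam 2: φ=-45°, α=165°
  dir = (cos 165°, sin 165°) = (-0.9659, 0.2588); from cell (3,2)
  next x-line at t=0.3727, next y-line at t=2.0478; Δt_x=1.0353, Δt_y=3.8637
    x: enter (2,2) at t=0.3727
    x: enter (1,2) at t=1.4080
    y: enter (1,3) at t=2.0478
    x: enter (0,3) at t=2.4433 ← occupied
  → r_2 = 2.4433
beam 3: φ=0°, α=210°
  dir = (cos 210°, sin 210°) = (-0.8660, -0.5000); from cell (3,2)
  next x-line at t=0.4157, next y-line at t=0.9400; Δt_x=1.1547, Δt_y=2.0000
    x: enter (2,2) at t=0.4157
    y: enter (2,1) at t=0.9400
    x: enter (1,1) at t=1.5704
    x: enter (0,1) at t=2.7251 ← occupied
  → r_3 = 2.7251
beam 4: φ=45°, α=255°
  dir = (cos 255°, sin 255°) = (-0.2588, -0.9659); from cell (3,2)
  next x-line at t=1.3909, next y-line at t=0.4866; Δt_x=3.8637, Δt_y=1.0353
    y: enter (3,1) at t=0.4866
    x: enter (2,1) at t=1.3909
    y: enter (2,0) at t=1.5219 ← occupied
  → r_4 = 1.5219
beam 5: φ=90°, α=300°
  dir = (cos 300°, sin 300°) = (0.5000, -0.8660); from cell (3,2)
  next x-line at t=1.2800, next y-line at t=0.5427; Δt_x=2.0000, Δt_y=1.1547
    y: enter (3,1) at t=0.5427
    x: enter (4,1) at t=1.2800
    y: enter (4,0) at t=1.6974 ← occupied
  → r_5 = 1.6974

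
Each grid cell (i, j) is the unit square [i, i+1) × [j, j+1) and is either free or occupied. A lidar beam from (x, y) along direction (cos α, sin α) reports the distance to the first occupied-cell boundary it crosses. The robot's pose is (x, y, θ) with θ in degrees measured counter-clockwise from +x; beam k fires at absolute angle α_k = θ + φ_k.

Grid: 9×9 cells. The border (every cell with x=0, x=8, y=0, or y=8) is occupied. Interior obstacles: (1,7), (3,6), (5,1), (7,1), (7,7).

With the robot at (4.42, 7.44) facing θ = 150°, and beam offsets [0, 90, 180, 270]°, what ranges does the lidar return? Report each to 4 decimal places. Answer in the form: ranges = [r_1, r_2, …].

ranges = [1.1200, 0.8400, 4.1338, 0.6466]

beam 1: φ=0°, α=150°
  d=(-0.8660,0.5000)  start (4,7)  tX=0.4850 tY=1.1200  stride 1/|dx|=1.1547 1/|dy|=2.0000
    cross x-line → (3,7), t=0.4850
    cross y-line → (3,8), t=1.1200 (wall)
  → r_1 = 1.1200
beam 2: φ=90°, α=240°
  d=(-0.5000,-0.8660)  start (4,7)  tX=0.8400 tY=0.5081  stride 1/|dx|=2.0000 1/|dy|=1.1547
    cross y-line → (4,6), t=0.5081
    cross x-line → (3,6), t=0.8400 (wall)
  → r_2 = 0.8400
beam 3: φ=180°, α=330°
  d=(0.8660,-0.5000)  start (4,7)  tX=0.6697 tY=0.8800  stride 1/|dx|=1.1547 1/|dy|=2.0000
    cross x-line → (5,7), t=0.6697
    cross y-line → (5,6), t=0.8800
    cross x-line → (6,6), t=1.8244
    cross y-line → (6,5), t=2.8800
    cross x-line → (7,5), t=2.9791
    cross x-line → (8,5), t=4.1338 (wall)
  → r_3 = 4.1338
beam 4: φ=270°, α=60°
  d=(0.5000,0.8660)  start (4,7)  tX=1.1600 tY=0.6466  stride 1/|dx|=2.0000 1/|dy|=1.1547
    cross y-line → (4,8), t=0.6466 (wall)
  → r_4 = 0.6466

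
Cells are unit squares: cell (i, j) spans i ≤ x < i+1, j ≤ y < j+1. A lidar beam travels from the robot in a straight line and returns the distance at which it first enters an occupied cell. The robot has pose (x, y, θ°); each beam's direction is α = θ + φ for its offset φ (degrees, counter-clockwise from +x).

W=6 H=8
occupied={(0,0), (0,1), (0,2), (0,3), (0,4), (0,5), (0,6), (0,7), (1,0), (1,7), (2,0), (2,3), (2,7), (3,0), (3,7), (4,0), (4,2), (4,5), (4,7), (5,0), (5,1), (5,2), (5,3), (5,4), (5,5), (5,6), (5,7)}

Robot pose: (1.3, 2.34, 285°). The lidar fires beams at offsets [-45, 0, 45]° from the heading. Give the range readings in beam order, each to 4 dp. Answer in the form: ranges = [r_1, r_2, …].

ranges = [0.6000, 1.3873, 2.6800]

beam 1: φ=-45°, α=240°
  dir = (cos 240°, sin 240°) = (-0.5000, -0.8660); from cell (1,2)
  next x-line at t=0.6000, next y-line at t=0.3926; Δt_x=2.0000, Δt_y=1.1547
    y: enter (1,1) at t=0.3926
    x: enter (0,1) at t=0.6000 ← occupied
  → r_1 = 0.6000
beam 2: φ=0°, α=285°
  dir = (cos 285°, sin 285°) = (0.2588, -0.9659); from cell (1,2)
  next x-line at t=2.7046, next y-line at t=0.3520; Δt_x=3.8637, Δt_y=1.0353
    y: enter (1,1) at t=0.3520
    y: enter (1,0) at t=1.3873 ← occupied
  → r_2 = 1.3873
beam 3: φ=45°, α=330°
  dir = (cos 330°, sin 330°) = (0.8660, -0.5000); from cell (1,2)
  next x-line at t=0.8083, next y-line at t=0.6800; Δt_x=1.1547, Δt_y=2.0000
    y: enter (1,1) at t=0.6800
    x: enter (2,1) at t=0.8083
    x: enter (3,1) at t=1.9630
    y: enter (3,0) at t=2.6800 ← occupied
  → r_3 = 2.6800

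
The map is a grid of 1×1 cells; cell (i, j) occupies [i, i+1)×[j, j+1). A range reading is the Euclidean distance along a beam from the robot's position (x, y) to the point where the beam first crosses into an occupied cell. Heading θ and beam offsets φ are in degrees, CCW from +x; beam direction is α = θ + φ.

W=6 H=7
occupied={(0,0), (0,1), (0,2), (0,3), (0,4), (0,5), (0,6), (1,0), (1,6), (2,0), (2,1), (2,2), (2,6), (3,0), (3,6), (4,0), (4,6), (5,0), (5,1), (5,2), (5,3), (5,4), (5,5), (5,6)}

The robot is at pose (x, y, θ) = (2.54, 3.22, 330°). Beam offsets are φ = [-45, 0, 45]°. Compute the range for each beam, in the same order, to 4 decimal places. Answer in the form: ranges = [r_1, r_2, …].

beam 1: φ=-45°, α=285°
  dir = (cos 285°, sin 285°) = (0.2588, -0.9659); from cell (2,3)
  next x-line at t=1.7773, next y-line at t=0.2278; Δt_x=3.8637, Δt_y=1.0353
    y: enter (2,2) at t=0.2278 ← occupied
  → r_1 = 0.2278
beam 2: φ=0°, α=330°
  dir = (cos 330°, sin 330°) = (0.8660, -0.5000); from cell (2,3)
  next x-line at t=0.5312, next y-line at t=0.4400; Δt_x=1.1547, Δt_y=2.0000
    y: enter (2,2) at t=0.4400 ← occupied
  → r_2 = 0.4400
beam 3: φ=45°, α=15°
  dir = (cos 15°, sin 15°) = (0.9659, 0.2588); from cell (2,3)
  next x-line at t=0.4762, next y-line at t=3.0137; Δt_x=1.0353, Δt_y=3.8637
    x: enter (3,3) at t=0.4762
    x: enter (4,3) at t=1.5115
    x: enter (5,3) at t=2.5468 ← occupied
  → r_3 = 2.5468

ranges = [0.2278, 0.4400, 2.5468]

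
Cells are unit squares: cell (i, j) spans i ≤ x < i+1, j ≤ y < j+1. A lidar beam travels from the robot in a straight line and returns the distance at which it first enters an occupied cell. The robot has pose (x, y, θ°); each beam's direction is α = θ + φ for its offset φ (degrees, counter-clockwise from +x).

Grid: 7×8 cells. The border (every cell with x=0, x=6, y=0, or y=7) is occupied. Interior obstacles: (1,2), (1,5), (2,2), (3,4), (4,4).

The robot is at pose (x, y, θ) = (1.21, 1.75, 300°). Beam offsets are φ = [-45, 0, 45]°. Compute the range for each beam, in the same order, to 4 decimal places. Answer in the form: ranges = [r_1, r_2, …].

beam 1: φ=-45°, α=255°
  direction (-0.2588, -0.9659); cell (1,1); t to first gridline: x 0.8114, y 0.7765 (then +3.8637 / +1.0353)
    (1,0) via y @ 0.7765  # hit
  → r_1 = 0.7765
beam 2: φ=0°, α=300°
  direction (0.5000, -0.8660); cell (1,1); t to first gridline: x 1.5800, y 0.8660 (then +2.0000 / +1.1547)
    (1,0) via y @ 0.8660  # hit
  → r_2 = 0.8660
beam 3: φ=45°, α=345°
  direction (0.9659, -0.2588); cell (1,1); t to first gridline: x 0.8179, y 2.8978 (then +1.0353 / +3.8637)
    (2,1) via x @ 0.8179
    (3,1) via x @ 1.8531
    (4,1) via x @ 2.8884
    (4,0) via y @ 2.8978  # hit
  → r_3 = 2.8978

ranges = [0.7765, 0.8660, 2.8978]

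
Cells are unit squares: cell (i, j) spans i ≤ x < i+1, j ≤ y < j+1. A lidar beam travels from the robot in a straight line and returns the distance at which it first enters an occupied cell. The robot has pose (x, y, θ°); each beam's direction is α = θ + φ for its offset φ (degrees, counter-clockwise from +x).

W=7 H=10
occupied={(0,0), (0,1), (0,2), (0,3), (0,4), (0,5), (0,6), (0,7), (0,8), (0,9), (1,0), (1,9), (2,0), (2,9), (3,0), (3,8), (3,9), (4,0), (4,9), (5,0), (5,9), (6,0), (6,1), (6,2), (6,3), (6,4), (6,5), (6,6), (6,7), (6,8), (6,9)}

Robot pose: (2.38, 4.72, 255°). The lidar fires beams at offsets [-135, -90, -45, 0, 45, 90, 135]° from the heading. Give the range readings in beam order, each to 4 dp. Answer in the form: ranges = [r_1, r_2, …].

ranges = [2.7600, 1.4287, 1.5935, 3.8512, 4.2955, 3.7477, 4.1800]

beam 1: φ=-135°, α=120°
  dir = (cos 120°, sin 120°) = (-0.5000, 0.8660); from cell (2,4)
  next x-line at t=0.7600, next y-line at t=0.3233; Δt_x=2.0000, Δt_y=1.1547
    y: enter (2,5) at t=0.3233
    x: enter (1,5) at t=0.7600
    y: enter (1,6) at t=1.4780
    y: enter (1,7) at t=2.6327
    x: enter (0,7) at t=2.7600 ← occupied
  → r_1 = 2.7600
beam 2: φ=-90°, α=165°
  dir = (cos 165°, sin 165°) = (-0.9659, 0.2588); from cell (2,4)
  next x-line at t=0.3934, next y-line at t=1.0818; Δt_x=1.0353, Δt_y=3.8637
    x: enter (1,4) at t=0.3934
    y: enter (1,5) at t=1.0818
    x: enter (0,5) at t=1.4287 ← occupied
  → r_2 = 1.4287
beam 3: φ=-45°, α=210°
  dir = (cos 210°, sin 210°) = (-0.8660, -0.5000); from cell (2,4)
  next x-line at t=0.4388, next y-line at t=1.4400; Δt_x=1.1547, Δt_y=2.0000
    x: enter (1,4) at t=0.4388
    y: enter (1,3) at t=1.4400
    x: enter (0,3) at t=1.5935 ← occupied
  → r_3 = 1.5935
beam 4: φ=0°, α=255°
  dir = (cos 255°, sin 255°) = (-0.2588, -0.9659); from cell (2,4)
  next x-line at t=1.4682, next y-line at t=0.7454; Δt_x=3.8637, Δt_y=1.0353
    y: enter (2,3) at t=0.7454
    x: enter (1,3) at t=1.4682
    y: enter (1,2) at t=1.7807
    y: enter (1,1) at t=2.8160
    y: enter (1,0) at t=3.8512 ← occupied
  → r_4 = 3.8512
beam 5: φ=45°, α=300°
  dir = (cos 300°, sin 300°) = (0.5000, -0.8660); from cell (2,4)
  next x-line at t=1.2400, next y-line at t=0.8314; Δt_x=2.0000, Δt_y=1.1547
    y: enter (2,3) at t=0.8314
    x: enter (3,3) at t=1.2400
    y: enter (3,2) at t=1.9861
    y: enter (3,1) at t=3.1408
    x: enter (4,1) at t=3.2400
    y: enter (4,0) at t=4.2955 ← occupied
  → r_5 = 4.2955
beam 6: φ=90°, α=345°
  dir = (cos 345°, sin 345°) = (0.9659, -0.2588); from cell (2,4)
  next x-line at t=0.6419, next y-line at t=2.7819; Δt_x=1.0353, Δt_y=3.8637
    x: enter (3,4) at t=0.6419
    x: enter (4,4) at t=1.6771
    x: enter (5,4) at t=2.7124
    y: enter (5,3) at t=2.7819
    x: enter (6,3) at t=3.7477 ← occupied
  → r_6 = 3.7477
beam 7: φ=135°, α=30°
  dir = (cos 30°, sin 30°) = (0.8660, 0.5000); from cell (2,4)
  next x-line at t=0.7159, next y-line at t=0.5600; Δt_x=1.1547, Δt_y=2.0000
    y: enter (2,5) at t=0.5600
    x: enter (3,5) at t=0.7159
    x: enter (4,5) at t=1.8706
    y: enter (4,6) at t=2.5600
    x: enter (5,6) at t=3.0253
    x: enter (6,6) at t=4.1800 ← occupied
  → r_7 = 4.1800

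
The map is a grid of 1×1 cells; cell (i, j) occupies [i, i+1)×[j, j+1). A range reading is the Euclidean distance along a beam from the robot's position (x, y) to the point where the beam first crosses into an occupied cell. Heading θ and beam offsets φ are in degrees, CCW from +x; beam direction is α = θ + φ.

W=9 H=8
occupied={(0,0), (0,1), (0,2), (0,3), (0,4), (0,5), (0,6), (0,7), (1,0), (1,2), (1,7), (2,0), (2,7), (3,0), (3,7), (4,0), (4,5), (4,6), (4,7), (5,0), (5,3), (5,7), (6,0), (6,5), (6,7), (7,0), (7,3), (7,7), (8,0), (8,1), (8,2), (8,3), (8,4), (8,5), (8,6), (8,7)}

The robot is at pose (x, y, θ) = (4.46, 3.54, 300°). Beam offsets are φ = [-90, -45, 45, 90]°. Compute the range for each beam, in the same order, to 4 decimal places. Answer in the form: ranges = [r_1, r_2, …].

ranges = [2.8406, 2.6296, 0.5590, 0.6235]

beam 1: φ=-90°, α=210°
  cosα=-0.8660 sinα=-0.5000 | (4,3) | tMaxX 0.5312 tMaxY 1.0800 | tΔX 1.1547 tΔY 2.0000
    t=0.5312 [x] (3,3)
    t=1.0800 [y] (3,2)
    t=1.6859 [x] (2,2)
    t=2.8406 [x] (1,2) — stop
  → r_1 = 2.8406
beam 2: φ=-45°, α=255°
  cosα=-0.2588 sinα=-0.9659 | (4,3) | tMaxX 1.7773 tMaxY 0.5590 | tΔX 3.8637 tΔY 1.0353
    t=0.5590 [y] (4,2)
    t=1.5943 [y] (4,1)
    t=1.7773 [x] (3,1)
    t=2.6296 [y] (3,0) — stop
  → r_2 = 2.6296
beam 3: φ=45°, α=345°
  cosα=0.9659 sinα=-0.2588 | (4,3) | tMaxX 0.5590 tMaxY 2.0864 | tΔX 1.0353 tΔY 3.8637
    t=0.5590 [x] (5,3) — stop
  → r_3 = 0.5590
beam 4: φ=90°, α=30°
  cosα=0.8660 sinα=0.5000 | (4,3) | tMaxX 0.6235 tMaxY 0.9200 | tΔX 1.1547 tΔY 2.0000
    t=0.6235 [x] (5,3) — stop
  → r_4 = 0.6235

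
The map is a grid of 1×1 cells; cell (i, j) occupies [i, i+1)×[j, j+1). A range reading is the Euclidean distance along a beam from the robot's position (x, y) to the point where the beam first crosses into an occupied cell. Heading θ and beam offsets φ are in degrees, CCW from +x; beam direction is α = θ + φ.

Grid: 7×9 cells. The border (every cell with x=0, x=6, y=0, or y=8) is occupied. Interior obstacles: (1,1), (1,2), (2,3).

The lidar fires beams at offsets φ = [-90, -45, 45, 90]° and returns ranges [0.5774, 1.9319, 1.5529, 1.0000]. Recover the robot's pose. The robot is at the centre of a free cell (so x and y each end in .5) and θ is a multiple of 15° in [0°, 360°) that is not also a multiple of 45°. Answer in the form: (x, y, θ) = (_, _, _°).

The pose lattice has 32·16 = 512 candidates. Test each by forward raycasting.
  (2.5, 1.5, 120°): beam 1 = 4.0415 ≠ 0.5774 ✗
  (1.5, 6.5, 210°): beam 1 = 1.0000 ≠ 0.5774 ✗
  (2.5, 5.5, 345°): beam 1 = 1.5529 ≠ 0.5774 ✗
  (3.5, 5.5, 120°): beam 1 = 2.8868 ≠ 0.5774 ✗
  …
  (2.5, 1.5, 30°): r_1=0.5774, r_2=1.9319, r_3=1.5529, r_4=1.0000 — all match ✓
Unique over the lattice → pose = (2.5, 1.5, 30°).

(x, y, θ) = (2.5, 1.5, 30°)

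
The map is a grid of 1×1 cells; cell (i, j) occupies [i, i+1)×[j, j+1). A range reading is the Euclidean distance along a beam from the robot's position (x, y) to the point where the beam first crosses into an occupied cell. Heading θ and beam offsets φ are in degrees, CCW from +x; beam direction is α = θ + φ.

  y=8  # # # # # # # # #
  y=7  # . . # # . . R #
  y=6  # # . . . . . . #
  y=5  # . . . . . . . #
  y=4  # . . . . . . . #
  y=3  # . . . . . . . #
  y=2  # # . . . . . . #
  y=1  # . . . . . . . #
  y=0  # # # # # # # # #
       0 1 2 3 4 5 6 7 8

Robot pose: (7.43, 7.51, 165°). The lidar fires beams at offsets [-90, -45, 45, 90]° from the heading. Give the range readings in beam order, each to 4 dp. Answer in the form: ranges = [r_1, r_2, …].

ranges = [0.5073, 0.5658, 7.4247, 6.7396]

beam 1: φ=-90°, α=75°
  d=(0.2588,0.9659)  start (7,7)  tX=2.2023 tY=0.5073  stride 1/|dx|=3.8637 1/|dy|=1.0353
    cross y-line → (7,8), t=0.5073 (wall)
  → r_1 = 0.5073
beam 2: φ=-45°, α=120°
  d=(-0.5000,0.8660)  start (7,7)  tX=0.8600 tY=0.5658  stride 1/|dx|=2.0000 1/|dy|=1.1547
    cross y-line → (7,8), t=0.5658 (wall)
  → r_2 = 0.5658
beam 3: φ=45°, α=210°
  d=(-0.8660,-0.5000)  start (7,7)  tX=0.4965 tY=1.0200  stride 1/|dx|=1.1547 1/|dy|=2.0000
    cross x-line → (6,7), t=0.4965
    cross y-line → (6,6), t=1.0200
    cross x-line → (5,6), t=1.6512
    cross x-line → (4,6), t=2.8059
    cross y-line → (4,5), t=3.0200
    cross x-line → (3,5), t=3.9606
    cross y-line → (3,4), t=5.0200
    cross x-line → (2,4), t=5.1153
    cross x-line → (1,4), t=6.2700
    cross y-line → (1,3), t=7.0200
    cross x-line → (0,3), t=7.4247 (wall)
  → r_3 = 7.4247
beam 4: φ=90°, α=255°
  d=(-0.2588,-0.9659)  start (7,7)  tX=1.6614 tY=0.5280  stride 1/|dx|=3.8637 1/|dy|=1.0353
    cross y-line → (7,6), t=0.5280
    cross y-line → (7,5), t=1.5633
    cross x-line → (6,5), t=1.6614
    cross y-line → (6,4), t=2.5985
    cross y-line → (6,3), t=3.6338
    cross y-line → (6,2), t=4.6691
    cross x-line → (5,2), t=5.5251
    cross y-line → (5,1), t=5.7044
    cross y-line → (5,0), t=6.7396 (wall)
  → r_4 = 6.7396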